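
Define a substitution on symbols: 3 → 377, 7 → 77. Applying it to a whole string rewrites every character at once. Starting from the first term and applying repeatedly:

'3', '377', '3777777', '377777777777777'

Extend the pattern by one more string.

Applying the rule to each of the 15 symbols of 377777777777777 gives the pieces 377 77 77 77 77 77 77 77 77 77 77 77 77 77 77, which concatenate to the answer.

3777777777777777777777777777777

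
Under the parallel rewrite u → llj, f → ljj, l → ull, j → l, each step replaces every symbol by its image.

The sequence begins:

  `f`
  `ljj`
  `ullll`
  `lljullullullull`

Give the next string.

Replace each of the 15 characters of lljullullullull in place — ull ull l llj ull ull llj ull ull llj ull ull llj ull ull — and concatenate.

ullullllljullulllljullulllljullulllljullull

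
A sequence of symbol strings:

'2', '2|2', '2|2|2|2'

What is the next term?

Each string is two copies of the previous one joined by '|'.
One more doubling of 2|2|2|2 gives the answer.

2|2|2|2|2|2|2|2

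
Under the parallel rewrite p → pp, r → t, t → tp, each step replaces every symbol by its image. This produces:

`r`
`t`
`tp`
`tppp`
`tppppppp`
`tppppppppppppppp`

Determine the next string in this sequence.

Rewriting the 16 symbols of tppppppppppppppp one by one yields tp pp pp pp pp pp pp pp pp pp pp pp pp pp pp pp; concatenated:

tppppppppppppppppppppppppppppppp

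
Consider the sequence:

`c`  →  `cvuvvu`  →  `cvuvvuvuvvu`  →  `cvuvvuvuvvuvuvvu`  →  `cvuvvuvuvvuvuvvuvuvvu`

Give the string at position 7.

Every step adds vuvvu to the end: s(k+1) = s(k)·vuvvu.
From cvuvvuvuvvuvuvvuvuvvu, 2 further steps: cvuvvuvuvvuvuvvuvuvvu → cvuvvuvuvvuvuvvuvuvvuvuvvu → (answer).

cvuvvuvuvvuvuvvuvuvvuvuvvuvuvvu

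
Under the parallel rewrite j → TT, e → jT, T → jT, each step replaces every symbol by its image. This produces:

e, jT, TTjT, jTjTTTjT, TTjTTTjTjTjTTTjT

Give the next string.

jTjTTTjTjTjTTTjTTTjTTTjTjTjTTTjT

Applying the rule to each of the 16 symbols of TTjTTTjTjTjTTTjT gives the pieces jT jT TT jT jT jT TT jT TT jT TT jT jT jT TT jT, which concatenate to the answer.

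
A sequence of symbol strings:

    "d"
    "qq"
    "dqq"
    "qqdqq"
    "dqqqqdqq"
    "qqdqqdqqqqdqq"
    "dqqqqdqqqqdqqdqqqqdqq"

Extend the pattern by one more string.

From term 3 onward, concatenate the second-to-last term with the last: d·qq = dqq, qq·dqq = qqdqq, …
So term 8 is qqdqqdqqqqdqq·dqqqqdqqqqdqqdqqqqdqq.

qqdqqdqqqqdqqdqqqqdqqqqdqqdqqqqdqq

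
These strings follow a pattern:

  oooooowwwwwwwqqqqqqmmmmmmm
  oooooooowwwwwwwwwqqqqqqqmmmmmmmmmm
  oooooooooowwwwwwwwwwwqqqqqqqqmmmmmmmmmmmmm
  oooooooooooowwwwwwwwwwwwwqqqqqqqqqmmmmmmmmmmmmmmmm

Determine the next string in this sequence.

oooooooooooooowwwwwwwwwwwwwwwqqqqqqqqqqmmmmmmmmmmmmmmmmmmm

Term n consists of 2n o's, followed by 2n+1 w's, followed by n+3 q's, followed by 3n-2 m's, where the shown terms are n = 3, 4, 5, 6.
At n = 7 the blocks have lengths 14, 15, 10, 19.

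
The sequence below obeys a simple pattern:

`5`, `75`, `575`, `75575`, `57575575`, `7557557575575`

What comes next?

575755757557557575575

From term 3 onward, concatenate the second-to-last term with the last: 5·75 = 575, 75·575 = 75575, …
So term 7 is 57575575·7557557575575.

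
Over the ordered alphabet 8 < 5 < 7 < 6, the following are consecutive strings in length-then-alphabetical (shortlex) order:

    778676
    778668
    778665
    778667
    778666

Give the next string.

775888

The successor of 778666 increments the rightmost position that isn't already 6 and resets every position after it to 8.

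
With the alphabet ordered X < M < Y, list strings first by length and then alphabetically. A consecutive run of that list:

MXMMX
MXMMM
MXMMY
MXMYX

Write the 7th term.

Advancing 3 positions from MXMYX through MXMYX → MXMYM → MXMYY reaches term 7.

MXYXX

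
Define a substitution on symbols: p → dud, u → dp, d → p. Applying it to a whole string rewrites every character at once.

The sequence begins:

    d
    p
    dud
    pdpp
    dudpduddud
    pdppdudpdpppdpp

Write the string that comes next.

Rewriting the 15 symbols of pdppdudpdpppdpp one by one yields dud p dud dud p dp p dud p dud dud dud p dud dud; concatenated:

dudpduddudpdppdudpdudduddudpduddud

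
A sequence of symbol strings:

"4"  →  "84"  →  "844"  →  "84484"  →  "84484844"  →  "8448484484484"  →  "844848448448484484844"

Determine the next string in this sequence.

This is a Fibonacci-style word recurrence s(k) = s(k−1)·s(k−2): e.g. 84·4 = 844.
Continuing: 844848448448484484844 · 8448484484484 gives term 8.

8448484484484844848448448484484484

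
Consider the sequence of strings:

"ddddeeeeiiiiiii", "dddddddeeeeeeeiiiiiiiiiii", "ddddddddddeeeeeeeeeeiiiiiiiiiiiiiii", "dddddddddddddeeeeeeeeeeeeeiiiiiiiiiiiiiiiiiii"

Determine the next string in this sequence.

Reading off run lengths: d runs 4, 7, 10, 13; e runs 4, 7, 10, 13; i runs 7, 11, 15, 19 — each is linear in n (n = 1, 2, …).
At n = 5 the blocks have lengths 16, 16, 23.

ddddddddddddddddeeeeeeeeeeeeeeeeiiiiiiiiiiiiiiiiiiiiiii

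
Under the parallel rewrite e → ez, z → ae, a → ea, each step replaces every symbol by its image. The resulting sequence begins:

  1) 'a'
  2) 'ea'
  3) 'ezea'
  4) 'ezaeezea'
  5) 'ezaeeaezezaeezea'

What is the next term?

φ(ezaeeaezezaeezea) expands symbol-by-symbol to ez ae ea ez ez ea ez ae ez ae ea ez ez ae ez ea; joining the 16 pieces gives the next term.

ezaeeaezezeaezaeezaeeaezezaeezea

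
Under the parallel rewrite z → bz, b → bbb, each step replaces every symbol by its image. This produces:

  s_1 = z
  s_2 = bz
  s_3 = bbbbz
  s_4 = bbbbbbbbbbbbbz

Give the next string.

bbbbbbbbbbbbbbbbbbbbbbbbbbbbbbbbbbbbbbbbz

Replace each of the 14 characters of bbbbbbbbbbbbbz in place — bbb bbb bbb bbb bbb bbb bbb bbb bbb bbb bbb bbb bbb bz — and concatenate.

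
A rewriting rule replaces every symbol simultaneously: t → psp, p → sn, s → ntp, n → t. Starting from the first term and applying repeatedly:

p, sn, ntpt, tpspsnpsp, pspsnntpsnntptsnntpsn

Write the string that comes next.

snntpsnntpttpspsnntpttpspsnpspntpttpspsnntpt

Applying the rule to each of the 21 symbols of pspsnntpsnntptsnntpsn gives the pieces sn ntp sn ntp t t psp sn ntp t t psp sn psp ntp t t psp sn ntp t, which concatenate to the answer.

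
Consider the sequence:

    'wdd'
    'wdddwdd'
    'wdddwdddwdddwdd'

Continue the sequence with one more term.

wdddwdddwdddwdddwdddwdddwdddwdd

Each string is two copies of the previous one joined by 'd'.
One more doubling of wdddwdddwdddwdd gives the answer.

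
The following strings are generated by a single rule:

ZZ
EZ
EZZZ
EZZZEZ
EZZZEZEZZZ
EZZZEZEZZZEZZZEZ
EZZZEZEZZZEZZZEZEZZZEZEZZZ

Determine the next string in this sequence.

EZZZEZEZZZEZZZEZEZZZEZEZZZEZZZEZEZZZEZZZEZ

This is a Fibonacci-style word recurrence s(k) = s(k−1)·s(k−2): e.g. EZ·ZZ = EZZZ.
Continuing: EZZZEZEZZZEZZZEZEZZZEZEZZZ · EZZZEZEZZZEZZZEZ gives term 8.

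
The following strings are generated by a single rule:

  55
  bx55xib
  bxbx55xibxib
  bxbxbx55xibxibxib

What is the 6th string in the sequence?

Every step adds bx to the front and xib to the end of the previous string.
From bxbxbx55xibxibxib, 2 further steps: bxbxbx55xibxibxib → bxbxbxbx55xibxibxibxib → (answer).

bxbxbxbxbx55xibxibxibxibxib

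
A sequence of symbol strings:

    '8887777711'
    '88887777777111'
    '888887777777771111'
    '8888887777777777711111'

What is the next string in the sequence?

88888887777777777777111111

Term n consists of n+1 8's, followed by 2n+1 7's, followed by n 1's, where the shown terms are n = 2, 3, 4, 5.
For the next term, n = 6, so the run lengths are 7, 13, 6.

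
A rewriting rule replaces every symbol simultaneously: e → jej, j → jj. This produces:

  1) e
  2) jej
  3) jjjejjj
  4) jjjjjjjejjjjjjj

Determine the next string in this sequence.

jjjjjjjjjjjjjjjejjjjjjjjjjjjjjj

Applying the rule to each of the 15 symbols of jjjjjjjejjjjjjj gives the pieces jj jj jj jj jj jj jj jej jj jj jj jj jj jj jj, which concatenate to the answer.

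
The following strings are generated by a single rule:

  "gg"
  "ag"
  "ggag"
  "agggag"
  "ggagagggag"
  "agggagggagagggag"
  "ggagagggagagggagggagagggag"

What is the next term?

agggagggagagggagggagagggagagggagggagagggag

From term 3 onward, concatenate the second-to-last term with the last: gg·ag = ggag, ag·ggag = agggag, …
The next term joins agggagggagagggag and ggagagggagagggagggagagggag.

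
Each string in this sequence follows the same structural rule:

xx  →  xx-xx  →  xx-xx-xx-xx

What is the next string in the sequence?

s(k+1) = s(k)·-·s(k) — each term doubles the last with '-' between the halves.
So the next term is two copies of xx-xx-xx-xx with '-' between the halves.

xx-xx-xx-xx-xx-xx-xx-xx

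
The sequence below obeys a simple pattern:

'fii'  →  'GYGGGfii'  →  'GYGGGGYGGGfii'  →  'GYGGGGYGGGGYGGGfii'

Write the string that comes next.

Each term is the previous one with GYGGG prepended.
Applying this once more to GYGGGGYGGGGYGGGfii:

GYGGGGYGGGGYGGGGYGGGfii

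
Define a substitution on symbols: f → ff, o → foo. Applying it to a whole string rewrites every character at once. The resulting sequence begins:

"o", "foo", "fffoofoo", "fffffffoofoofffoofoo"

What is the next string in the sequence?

fffffffffffffffoofoofffoofoofffffffoofoofffoofoo

Applying the rule to each of the 20 symbols of fffffffoofoofffoofoo gives the pieces ff ff ff ff ff ff ff foo foo ff foo foo ff ff ff foo foo ff foo foo, which concatenate to the answer.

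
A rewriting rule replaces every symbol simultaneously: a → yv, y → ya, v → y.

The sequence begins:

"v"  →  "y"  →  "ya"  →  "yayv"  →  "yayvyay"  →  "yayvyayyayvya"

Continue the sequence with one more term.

φ(yayvyayyayvya) expands symbol-by-symbol to ya yv ya y ya yv ya ya yv ya y ya yv; joining the 13 pieces gives the next term.

yayvyayyayvyayayvyayyayv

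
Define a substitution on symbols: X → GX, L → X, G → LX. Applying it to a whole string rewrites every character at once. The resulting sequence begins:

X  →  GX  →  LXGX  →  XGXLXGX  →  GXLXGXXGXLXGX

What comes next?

Applying the rule to each of the 13 symbols of GXLXGXXGXLXGX gives the pieces LX GX X GX LX GX GX LX GX X GX LX GX, which concatenate to the answer.

LXGXXGXLXGXGXLXGXXGXLXGX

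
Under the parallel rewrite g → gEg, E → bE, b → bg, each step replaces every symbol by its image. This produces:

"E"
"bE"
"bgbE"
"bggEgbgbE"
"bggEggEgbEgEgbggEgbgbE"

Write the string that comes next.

bggEggEgbEgEggEgbEgEgbgbEgEgbEgEgbggEggEgbEgEgbggEgbgbE

Applying the rule to each of the 22 symbols of bggEggEgbEgEgbggEgbgbE gives the pieces bg gEg gEg bE gEg gEg bE gEg bg bE gEg bE gEg bg gEg gEg bE gEg bg gEg bg bE, which concatenate to the answer.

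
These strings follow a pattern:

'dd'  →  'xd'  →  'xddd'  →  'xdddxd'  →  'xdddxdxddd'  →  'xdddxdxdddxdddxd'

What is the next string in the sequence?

xdddxdxdddxdddxdxdddxdxddd

Each term (from the third on) is the previous term followed by the one before it: term 3 = xd·dd = xddd.
Continuing: xdddxdxdddxdddxd · xdddxdxddd gives term 7.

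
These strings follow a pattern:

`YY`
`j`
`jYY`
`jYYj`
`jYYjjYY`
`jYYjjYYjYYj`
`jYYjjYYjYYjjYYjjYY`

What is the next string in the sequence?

From term 3 onward, concatenate the last term with the second-to-last: j·YY = jYY, jYY·j = jYYj, …
The next term joins jYYjjYYjYYjjYYjjYY and jYYjjYYjYYj.

jYYjjYYjYYjjYYjjYYjYYjjYYjYYj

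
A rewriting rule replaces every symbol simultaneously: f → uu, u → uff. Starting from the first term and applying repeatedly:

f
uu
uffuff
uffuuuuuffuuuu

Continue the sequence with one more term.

uffuuuuuffuffuffuffuffuuuuuffuffuffuff

φ(uffuuuuuffuuuu) expands symbol-by-symbol to uff uu uu uff uff uff uff uff uu uu uff uff uff uff; joining the 14 pieces gives the next term.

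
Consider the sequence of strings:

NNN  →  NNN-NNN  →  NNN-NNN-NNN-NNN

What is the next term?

Every step duplicates the string with '-' between the halves.
One more doubling of NNN-NNN-NNN-NNN gives the answer.

NNN-NNN-NNN-NNN-NNN-NNN-NNN-NNN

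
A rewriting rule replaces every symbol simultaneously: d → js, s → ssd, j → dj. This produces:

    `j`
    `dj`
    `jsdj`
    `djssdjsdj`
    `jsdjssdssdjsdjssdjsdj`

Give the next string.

Replace each of the 21 characters of jsdjssdssdjsdjssdjsdj in place — dj ssd js dj ssd ssd js ssd ssd js dj ssd js dj ssd ssd js dj ssd js dj — and concatenate.

djssdjsdjssdssdjsssdssdjsdjssdjsdjssdssdjsdjssdjsdj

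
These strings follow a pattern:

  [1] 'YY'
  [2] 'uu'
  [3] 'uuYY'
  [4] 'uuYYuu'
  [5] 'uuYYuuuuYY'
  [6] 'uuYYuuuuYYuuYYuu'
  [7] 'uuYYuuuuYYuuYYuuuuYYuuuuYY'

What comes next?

Each term (from the third on) is the previous term followed by the one before it: term 3 = uu·YY = uuYY.
Continuing: uuYYuuuuYYuuYYuuuuYYuuuuYY · uuYYuuuuYYuuYYuu gives term 8.

uuYYuuuuYYuuYYuuuuYYuuuuYYuuYYuuuuYYuuYYuu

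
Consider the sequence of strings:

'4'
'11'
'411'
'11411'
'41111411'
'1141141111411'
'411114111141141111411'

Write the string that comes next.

This is a Fibonacci-style word recurrence s(k) = s(k−2)·s(k−1): e.g. 4·11 = 411.
Continuing: 1141141111411 · 411114111141141111411 gives term 8.

1141141111411411114111141141111411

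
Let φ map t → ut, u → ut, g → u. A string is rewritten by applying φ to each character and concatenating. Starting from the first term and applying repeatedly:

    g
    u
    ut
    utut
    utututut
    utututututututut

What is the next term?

φ(utututututututut) expands symbol-by-symbol to ut ut ut ut ut ut ut ut ut ut ut ut ut ut ut ut; joining the 16 pieces gives the next term.

utututututututututututututututut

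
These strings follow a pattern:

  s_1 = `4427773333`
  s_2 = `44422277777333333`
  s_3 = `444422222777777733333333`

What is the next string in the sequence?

The n-th term is n+1 4's then 2n-1 2's then 2n+1 7's then 2n+2 3's (n = 1, 2, …).
For the next term, n = 4, so the run lengths are 5, 7, 9, 10.

4444422222227777777773333333333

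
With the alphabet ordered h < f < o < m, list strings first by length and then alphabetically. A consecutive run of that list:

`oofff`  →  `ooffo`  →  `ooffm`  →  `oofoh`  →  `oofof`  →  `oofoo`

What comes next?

oofom

Treat oofoo as a base-4 numeral over the given alphabet and add one, carrying through any trailing m's.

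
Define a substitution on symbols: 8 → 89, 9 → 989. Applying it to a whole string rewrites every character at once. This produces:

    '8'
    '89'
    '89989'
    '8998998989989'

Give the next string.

8998998989989989899898998998989989

Applying the rule to each of the 13 symbols of 8998998989989 gives the pieces 89 989 989 89 989 989 89 989 89 989 989 89 989, which concatenate to the answer.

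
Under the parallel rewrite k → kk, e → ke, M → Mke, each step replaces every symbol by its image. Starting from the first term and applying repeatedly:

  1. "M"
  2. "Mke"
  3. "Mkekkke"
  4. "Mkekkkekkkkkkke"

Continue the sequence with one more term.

Applying the rule to each of the 15 symbols of Mkekkkekkkkkkke gives the pieces Mke kk ke kk kk kk ke kk kk kk kk kk kk kk ke, which concatenate to the answer.

Mkekkkekkkkkkkekkkkkkkkkkkkkkke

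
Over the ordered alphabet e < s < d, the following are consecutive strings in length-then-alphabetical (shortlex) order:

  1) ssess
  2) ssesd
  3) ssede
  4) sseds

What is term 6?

sssee

Continuing the enumeration 2 steps past sseds: sseds → ssedd → (answer).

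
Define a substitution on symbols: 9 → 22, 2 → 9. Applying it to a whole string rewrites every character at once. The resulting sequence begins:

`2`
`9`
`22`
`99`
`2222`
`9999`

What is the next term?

22222222

Rewriting each symbol of 9999: 9→22, 9→22, 9→22, 9→22, which concatenates to 22 22 22 22.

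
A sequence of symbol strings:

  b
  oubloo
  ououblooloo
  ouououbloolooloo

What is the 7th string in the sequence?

ououououououblooloolooloolooloo

s(k+1) = ou·s(k)·loo, so each term gains ou as a prefix and loo as a suffix.
From ouououbloolooloo, 3 further steps: ouououbloolooloo → ououououblooloolooloo → ouououououbloolooloolooloo → (answer).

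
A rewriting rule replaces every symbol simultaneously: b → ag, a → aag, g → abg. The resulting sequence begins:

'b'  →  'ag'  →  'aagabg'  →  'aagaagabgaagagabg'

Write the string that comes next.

aagaagabgaagaagabgaagagabgaagaagabgaagabgaagagabg

φ(aagaagabgaagagabg) expands symbol-by-symbol to aag aag abg aag aag abg aag ag abg aag aag abg aag abg aag ag abg; joining the 17 pieces gives the next term.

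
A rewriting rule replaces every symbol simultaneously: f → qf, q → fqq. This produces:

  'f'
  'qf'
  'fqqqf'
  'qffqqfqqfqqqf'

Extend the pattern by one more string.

Applying the rule to each of the 13 symbols of qffqqfqqfqqqf gives the pieces fqq qf qf fqq fqq qf fqq fqq qf fqq fqq fqq qf, which concatenate to the answer.

fqqqfqffqqfqqqffqqfqqqffqqfqqfqqqf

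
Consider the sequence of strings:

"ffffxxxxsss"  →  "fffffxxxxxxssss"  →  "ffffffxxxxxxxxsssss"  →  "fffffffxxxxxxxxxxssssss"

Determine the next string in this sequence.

ffffffffxxxxxxxxxxxxsssssss

Each string has the form f^{n+2} x^{2n} s^{n+1}, where the shown terms are n = 2, 3, 4, 5.
Setting n = 6 gives 8, 12, 7 characters in each block.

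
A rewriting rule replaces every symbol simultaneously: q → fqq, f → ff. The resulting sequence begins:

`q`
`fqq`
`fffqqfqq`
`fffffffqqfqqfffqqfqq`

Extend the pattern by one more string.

Rewriting the 20 symbols of fffffffqqfqqfffqqfqq one by one yields ff ff ff ff ff ff ff fqq fqq ff fqq fqq ff ff ff fqq fqq ff fqq fqq; concatenated:

fffffffffffffffqqfqqfffqqfqqfffffffqqfqqfffqqfqq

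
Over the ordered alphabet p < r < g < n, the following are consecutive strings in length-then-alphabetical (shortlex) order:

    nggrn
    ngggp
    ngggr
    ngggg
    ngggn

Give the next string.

nggnp

Find the rightmost character of ngggn below n, bump it to the next letter, and reset everything to its right to p.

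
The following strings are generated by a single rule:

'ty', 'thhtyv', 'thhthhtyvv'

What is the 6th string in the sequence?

Every step adds thh to the front and v to the end of the previous string.
From thhthhtyvv, 3 further steps: thhthhtyvv → thhthhthhtyvvv → thhthhthhthhtyvvvv → (answer).

thhthhthhthhthhtyvvvvv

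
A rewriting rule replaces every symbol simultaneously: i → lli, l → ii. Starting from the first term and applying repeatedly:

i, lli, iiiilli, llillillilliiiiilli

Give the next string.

iiiilliiiiilliiiiilliiiiillillillillilliiiiilli

Applying the rule to each of the 19 symbols of llillillilliiiiilli gives the pieces ii ii lli ii ii lli ii ii lli ii ii lli lli lli lli lli ii ii lli, which concatenate to the answer.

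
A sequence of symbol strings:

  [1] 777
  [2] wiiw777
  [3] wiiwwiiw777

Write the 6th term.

wiiwwiiwwiiwwiiwwiiw777

Every step adds wiiw at the front: s(k+1) = wiiw·s(k).
From wiiwwiiw777, 3 further steps: wiiwwiiw777 → wiiwwiiwwiiw777 → wiiwwiiwwiiwwiiw777 → (answer).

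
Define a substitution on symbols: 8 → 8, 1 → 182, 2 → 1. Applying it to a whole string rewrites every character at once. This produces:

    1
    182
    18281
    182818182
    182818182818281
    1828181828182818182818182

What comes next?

18281818281828181828181828182818182818281

φ(1828181828182818182818182) expands symbol-by-symbol to 182 8 1 8 182 8 182 8 1 8 182 8 1 8 182 8 182 8 1 8 182 8 182 8 1; joining the 25 pieces gives the next term.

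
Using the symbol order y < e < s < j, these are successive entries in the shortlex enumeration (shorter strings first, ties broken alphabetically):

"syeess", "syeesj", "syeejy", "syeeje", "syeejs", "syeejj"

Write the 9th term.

syesys

Advancing 3 positions from syeejj through syeejj → syesyy → syesye reaches term 9.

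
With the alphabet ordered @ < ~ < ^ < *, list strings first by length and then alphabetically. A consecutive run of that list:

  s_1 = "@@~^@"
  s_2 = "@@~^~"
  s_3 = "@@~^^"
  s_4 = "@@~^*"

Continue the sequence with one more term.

@@~*@

The successor of @@~^* increments the rightmost position that isn't already * and resets every position after it to @.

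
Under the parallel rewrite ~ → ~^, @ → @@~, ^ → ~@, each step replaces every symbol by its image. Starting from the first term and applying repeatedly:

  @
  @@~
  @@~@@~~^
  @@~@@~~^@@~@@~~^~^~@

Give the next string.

@@~@@~~^@@~@@~~^~^~@@@~@@~~^@@~@@~~^~^~@~^~@~^@@~

φ(@@~@@~~^@@~@@~~^~^~@) expands symbol-by-symbol to @@~ @@~ ~^ @@~ @@~ ~^ ~^ ~@ @@~ @@~ ~^ @@~ @@~ ~^ ~^ ~@ ~^ ~@ ~^ @@~; joining the 20 pieces gives the next term.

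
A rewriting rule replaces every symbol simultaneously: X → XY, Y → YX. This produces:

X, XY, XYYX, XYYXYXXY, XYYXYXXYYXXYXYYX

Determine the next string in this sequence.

Rewriting the 16 symbols of XYYXYXXYYXXYXYYX one by one yields XY YX YX XY YX XY XY YX YX XY XY YX XY YX YX XY; concatenated:

XYYXYXXYYXXYXYYXYXXYXYYXXYYXYXXY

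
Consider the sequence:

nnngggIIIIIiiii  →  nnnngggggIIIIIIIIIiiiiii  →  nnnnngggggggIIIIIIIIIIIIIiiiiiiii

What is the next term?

nnnnnngggggggggIIIIIIIIIIIIIIIIIiiiiiiiiii

Reading off run lengths: n runs 3, 4, 5; g runs 3, 5, 7; I runs 5, 9, 13; i runs 4, 6, 8 — each is linear in n (n = 1, 2, …).
For the next term, n = 4, so the run lengths are 6, 9, 17, 10.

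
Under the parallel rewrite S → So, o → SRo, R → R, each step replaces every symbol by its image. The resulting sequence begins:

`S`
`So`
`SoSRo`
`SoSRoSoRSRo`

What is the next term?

SoSRoSoRSRoSoSRoRSoRSRo

Rewriting each symbol of SoSRoSoRSRo: S→So, o→SRo, S→So, R→R, o→SRo, S→So, o→SRo, R→R, S→So, R→R, o→SRo, which concatenates to So SRo So R SRo So SRo R So R SRo.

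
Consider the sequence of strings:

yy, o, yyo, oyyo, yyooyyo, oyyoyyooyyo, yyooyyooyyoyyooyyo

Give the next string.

From term 3 onward, concatenate the second-to-last term with the last: yy·o = yyo, o·yyo = oyyo, …
So term 8 is oyyoyyooyyo·yyooyyooyyoyyooyyo.

oyyoyyooyyoyyooyyooyyoyyooyyo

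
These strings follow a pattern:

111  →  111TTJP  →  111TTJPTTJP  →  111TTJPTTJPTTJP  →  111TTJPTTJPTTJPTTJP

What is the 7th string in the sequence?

Each term is the previous one with TTJP appended.
From 111TTJPTTJPTTJPTTJP, 2 further steps: 111TTJPTTJPTTJPTTJP → 111TTJPTTJPTTJPTTJPTTJP → (answer).

111TTJPTTJPTTJPTTJPTTJPTTJP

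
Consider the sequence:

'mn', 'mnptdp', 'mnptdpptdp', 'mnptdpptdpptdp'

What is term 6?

mnptdpptdpptdpptdpptdp

Every step adds ptdp to the end: s(k+1) = s(k)·ptdp.
From mnptdpptdpptdp, 2 further steps: mnptdpptdpptdp → mnptdpptdpptdpptdp → (answer).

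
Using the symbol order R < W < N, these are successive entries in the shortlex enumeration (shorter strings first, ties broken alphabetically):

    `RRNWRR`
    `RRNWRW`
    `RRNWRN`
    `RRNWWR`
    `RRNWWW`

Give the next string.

Find the rightmost character of RRNWWW below N, bump it to the next letter, and reset everything to its right to R.

RRNWWN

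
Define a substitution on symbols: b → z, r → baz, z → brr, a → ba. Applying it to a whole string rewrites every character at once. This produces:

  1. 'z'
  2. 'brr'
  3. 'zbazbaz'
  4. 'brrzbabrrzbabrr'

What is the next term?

zbazbazbrrzbazbazbazbrrzbazbazbaz

Replace each of the 15 characters of brrzbabrrzbabrr in place — z baz baz brr z ba z baz baz brr z ba z baz baz — and concatenate.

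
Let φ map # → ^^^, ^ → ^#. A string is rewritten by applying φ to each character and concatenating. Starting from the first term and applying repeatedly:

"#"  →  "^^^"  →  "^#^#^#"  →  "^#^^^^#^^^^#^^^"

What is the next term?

^#^^^^#^#^#^#^^^^#^#^#^#^^^^#^#^#

φ(^#^^^^#^^^^#^^^) expands symbol-by-symbol to ^# ^^^ ^# ^# ^# ^# ^^^ ^# ^# ^# ^# ^^^ ^# ^# ^#; joining the 15 pieces gives the next term.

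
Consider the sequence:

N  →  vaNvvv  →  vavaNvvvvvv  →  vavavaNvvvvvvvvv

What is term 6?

s(k+1) = va·s(k)·vvv, so each term gains va as a prefix and vvv as a suffix.
From vavavaNvvvvvvvvv, 2 further steps: vavavaNvvvvvvvvv → vavavavaNvvvvvvvvvvvv → (answer).

vavavavavaNvvvvvvvvvvvvvvv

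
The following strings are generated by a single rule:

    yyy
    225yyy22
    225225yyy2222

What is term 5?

Every step adds 225 to the front and 22 to the end of the previous string.
From 225225yyy2222, 2 further steps: 225225yyy2222 → 225225225yyy222222 → (answer).

225225225225yyy22222222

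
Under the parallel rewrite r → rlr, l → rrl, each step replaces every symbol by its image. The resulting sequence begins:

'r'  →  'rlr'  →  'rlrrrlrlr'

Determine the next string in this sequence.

rlrrrlrlrrlrrlrrrlrlrrrlrlr

Apply φ to rlrrrlrlr symbol by symbol: r→rlr, l→rrl, r→rlr, r→rlr, r→rlr, l→rrl, r→rlr, l→rrl, r→rlr; joined: rlr rrl rlr rlr rlr rrl rlr rrl rlr.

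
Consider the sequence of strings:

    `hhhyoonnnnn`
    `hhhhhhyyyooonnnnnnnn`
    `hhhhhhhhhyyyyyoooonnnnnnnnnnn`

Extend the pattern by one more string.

hhhhhhhhhhhhyyyyyyyooooonnnnnnnnnnnnnn

Term n consists of 3n h's, followed by 2n-1 y's, followed by n+1 o's, followed by 3n+2 n's (n = 1, 2, …).
At n = 4 the blocks have lengths 12, 7, 5, 14.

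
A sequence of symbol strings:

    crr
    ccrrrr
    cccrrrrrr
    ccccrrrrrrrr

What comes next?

cccccrrrrrrrrrr

Each string has the form c^{n} r^{2n} (n = 1, 2, …).
Setting n = 5 gives 5, 10 characters in each block.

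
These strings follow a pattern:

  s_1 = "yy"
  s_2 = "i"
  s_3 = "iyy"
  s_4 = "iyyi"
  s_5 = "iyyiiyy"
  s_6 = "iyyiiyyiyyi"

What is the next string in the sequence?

From term 3 onward, concatenate the last term with the second-to-last: i·yy = iyy, iyy·i = iyyi, …
The next term joins iyyiiyyiyyi and iyyiiyy.

iyyiiyyiyyiiyyiiyy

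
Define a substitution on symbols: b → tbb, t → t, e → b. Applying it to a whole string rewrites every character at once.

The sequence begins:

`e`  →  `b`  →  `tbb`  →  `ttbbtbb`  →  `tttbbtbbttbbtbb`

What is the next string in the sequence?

Applying the rule to each of the 15 symbols of tttbbtbbttbbtbb gives the pieces t t t tbb tbb t tbb tbb t t tbb tbb t tbb tbb, which concatenate to the answer.

ttttbbtbbttbbtbbtttbbtbbttbbtbb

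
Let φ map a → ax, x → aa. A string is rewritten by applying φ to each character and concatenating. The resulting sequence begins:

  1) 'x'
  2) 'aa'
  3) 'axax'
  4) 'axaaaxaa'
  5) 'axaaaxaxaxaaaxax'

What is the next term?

Rewriting the 16 symbols of axaaaxaxaxaaaxax one by one yields ax aa ax ax ax aa ax aa ax aa ax ax ax aa ax aa; concatenated:

axaaaxaxaxaaaxaaaxaaaxaxaxaaaxaa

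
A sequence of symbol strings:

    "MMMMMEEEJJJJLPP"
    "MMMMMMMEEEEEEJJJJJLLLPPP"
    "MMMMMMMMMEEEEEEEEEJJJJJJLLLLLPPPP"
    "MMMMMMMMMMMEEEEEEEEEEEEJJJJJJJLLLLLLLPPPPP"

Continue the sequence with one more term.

MMMMMMMMMMMMMEEEEEEEEEEEEEEEJJJJJJJJLLLLLLLLLPPPPPP

The n-th term is 2n+3 M's then 3n E's then n+3 J's then 2n-1 L's then n+1 P's (n = 1, 2, …).
Setting n = 5 gives 13, 15, 8, 9, 6 characters in each block.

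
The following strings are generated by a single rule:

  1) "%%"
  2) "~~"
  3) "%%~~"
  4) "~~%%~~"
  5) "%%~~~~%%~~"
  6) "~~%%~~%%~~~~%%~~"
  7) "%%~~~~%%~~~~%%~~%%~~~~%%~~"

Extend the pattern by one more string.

This is a Fibonacci-style word recurrence s(k) = s(k−2)·s(k−1): e.g. %%·~~ = %%~~.
So term 8 is ~~%%~~%%~~~~%%~~·%%~~~~%%~~~~%%~~%%~~~~%%~~.

~~%%~~%%~~~~%%~~%%~~~~%%~~~~%%~~%%~~~~%%~~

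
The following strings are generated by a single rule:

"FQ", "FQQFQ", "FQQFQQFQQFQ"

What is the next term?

FQQFQQFQQFQQFQQFQQFQQFQ

Each string is two copies of the previous one joined by 'Q'.
One more doubling of FQQFQQFQQFQ gives the answer.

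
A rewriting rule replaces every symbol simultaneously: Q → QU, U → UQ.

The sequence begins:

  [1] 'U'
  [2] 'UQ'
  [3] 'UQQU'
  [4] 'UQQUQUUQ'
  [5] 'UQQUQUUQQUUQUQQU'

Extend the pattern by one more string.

UQQUQUUQQUUQUQQUQUUQUQQUUQQUQUUQ

Replace each of the 16 characters of UQQUQUUQQUUQUQQU in place — UQ QU QU UQ QU UQ UQ QU QU UQ UQ QU UQ QU QU UQ — and concatenate.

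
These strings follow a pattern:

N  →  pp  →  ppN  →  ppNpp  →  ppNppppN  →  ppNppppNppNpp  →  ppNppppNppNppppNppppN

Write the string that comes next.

ppNppppNppNppppNppppNppNppppNppNpp

This is a Fibonacci-style word recurrence s(k) = s(k−1)·s(k−2): e.g. pp·N = ppN.
So term 8 is ppNppppNppNppppNppppN·ppNppppNppNpp.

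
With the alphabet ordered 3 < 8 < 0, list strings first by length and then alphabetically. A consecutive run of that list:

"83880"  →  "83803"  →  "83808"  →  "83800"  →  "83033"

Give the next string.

Find the rightmost character of 83033 below 0, bump it to the next letter, and reset everything to its right to 3.

83038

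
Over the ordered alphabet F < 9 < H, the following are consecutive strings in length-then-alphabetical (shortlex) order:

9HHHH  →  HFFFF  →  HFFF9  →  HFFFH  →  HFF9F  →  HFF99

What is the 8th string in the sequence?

Continuing the enumeration 2 steps past HFF99: HFF99 → HFF9H → (answer).

HFFHF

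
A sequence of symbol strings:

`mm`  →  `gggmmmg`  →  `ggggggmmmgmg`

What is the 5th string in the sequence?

Each term wraps the previous one in ggg on the left and mg on the right.
From ggggggmmmgmg, 2 further steps: ggggggmmmgmg → gggggggggmmmgmgmg → (answer).

ggggggggggggmmmgmgmgmg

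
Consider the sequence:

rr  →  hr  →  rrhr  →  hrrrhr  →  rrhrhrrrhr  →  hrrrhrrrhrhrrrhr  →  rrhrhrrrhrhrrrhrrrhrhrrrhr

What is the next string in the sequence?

From term 3 onward, concatenate the second-to-last term with the last: rr·hr = rrhr, hr·rrhr = hrrrhr, …
Continuing: hrrrhrrrhrhrrrhr · rrhrhrrrhrhrrrhrrrhrhrrrhr gives term 8.

hrrrhrrrhrhrrrhrrrhrhrrrhrhrrrhrrrhrhrrrhr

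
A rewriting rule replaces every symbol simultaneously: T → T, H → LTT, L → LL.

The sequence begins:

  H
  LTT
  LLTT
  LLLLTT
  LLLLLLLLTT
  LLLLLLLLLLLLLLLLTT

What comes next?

Applying the rule to each of the 18 symbols of LLLLLLLLLLLLLLLLTT gives the pieces LL LL LL LL LL LL LL LL LL LL LL LL LL LL LL LL T T, which concatenate to the answer.

LLLLLLLLLLLLLLLLLLLLLLLLLLLLLLLLTT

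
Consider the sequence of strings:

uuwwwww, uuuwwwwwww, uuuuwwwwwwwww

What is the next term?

Reading off run lengths: u runs 2, 3, 4; w runs 5, 7, 9 — each is linear in n, where the shown terms are n = 2, 3, 4.
Setting n = 5 gives 5, 11 characters in each block.

uuuuuwwwwwwwwwww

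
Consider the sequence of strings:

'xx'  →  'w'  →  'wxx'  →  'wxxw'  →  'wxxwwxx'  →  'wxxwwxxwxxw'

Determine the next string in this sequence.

wxxwwxxwxxwwxxwwxx

From term 3 onward, concatenate the last term with the second-to-last: w·xx = wxx, wxx·w = wxxw, …
The next term joins wxxwwxxwxxw and wxxwwxx.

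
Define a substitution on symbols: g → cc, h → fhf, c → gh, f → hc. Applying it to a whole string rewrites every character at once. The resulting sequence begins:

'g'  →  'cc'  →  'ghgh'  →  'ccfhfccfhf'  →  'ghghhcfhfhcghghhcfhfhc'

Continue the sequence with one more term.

Rewriting the 22 symbols of ghghhcfhfhcghghhcfhfhc one by one yields cc fhf cc fhf fhf gh hc fhf hc fhf gh cc fhf cc fhf fhf gh hc fhf hc fhf gh; concatenated:

ccfhfccfhffhfghhcfhfhcfhfghccfhfccfhffhfghhcfhfhcfhfgh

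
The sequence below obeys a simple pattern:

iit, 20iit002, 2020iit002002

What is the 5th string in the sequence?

s(k+1) = 20·s(k)·002, so each term gains 20 as a prefix and 002 as a suffix.
From 2020iit002002, 2 further steps: 2020iit002002 → 202020iit002002002 → (answer).

20202020iit002002002002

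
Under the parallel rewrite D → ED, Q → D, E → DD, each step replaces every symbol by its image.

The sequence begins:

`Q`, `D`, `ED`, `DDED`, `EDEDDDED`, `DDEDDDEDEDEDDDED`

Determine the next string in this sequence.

Applying the rule to each of the 16 symbols of DDEDDDEDEDEDDDED gives the pieces ED ED DD ED ED ED DD ED DD ED DD ED ED ED DD ED, which concatenate to the answer.

EDEDDDEDEDEDDDEDDDEDDDEDEDEDDDED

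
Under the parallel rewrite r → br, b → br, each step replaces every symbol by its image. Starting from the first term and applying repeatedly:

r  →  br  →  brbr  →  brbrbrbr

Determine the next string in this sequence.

Apply φ to brbrbrbr symbol by symbol: b→br, r→br, b→br, r→br, b→br, r→br, b→br, r→br; joined: br br br br br br br br.

brbrbrbrbrbrbrbr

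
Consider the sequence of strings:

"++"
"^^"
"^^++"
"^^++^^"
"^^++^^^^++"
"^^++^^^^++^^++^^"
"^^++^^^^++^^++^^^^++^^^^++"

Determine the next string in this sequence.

^^++^^^^++^^++^^^^++^^^^++^^++^^^^++^^++^^

Each term (from the third on) is the previous term followed by the one before it: term 3 = ^^·++ = ^^++.
The next term joins ^^++^^^^++^^++^^^^++^^^^++ and ^^++^^^^++^^++^^.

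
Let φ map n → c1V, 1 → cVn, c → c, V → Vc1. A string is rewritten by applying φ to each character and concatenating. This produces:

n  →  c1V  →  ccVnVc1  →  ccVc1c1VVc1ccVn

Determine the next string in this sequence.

ccVc1ccVnccVnVc1Vc1ccVnccVc1c1V

φ(ccVc1c1VVc1ccVn) expands symbol-by-symbol to c c Vc1 c cVn c cVn Vc1 Vc1 c cVn c c Vc1 c1V; joining the 15 pieces gives the next term.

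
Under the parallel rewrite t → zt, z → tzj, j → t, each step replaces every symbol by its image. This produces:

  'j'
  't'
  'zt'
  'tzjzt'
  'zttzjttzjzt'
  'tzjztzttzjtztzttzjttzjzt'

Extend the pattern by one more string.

φ(tzjztzttzjtztzttzjttzjzt) expands symbol-by-symbol to zt tzj t tzj zt tzj zt zt tzj t zt tzj zt tzj zt zt tzj t zt zt tzj t tzj zt; joining the 24 pieces gives the next term.

zttzjttzjzttzjztzttzjtzttzjzttzjztzttzjtztzttzjttzjzt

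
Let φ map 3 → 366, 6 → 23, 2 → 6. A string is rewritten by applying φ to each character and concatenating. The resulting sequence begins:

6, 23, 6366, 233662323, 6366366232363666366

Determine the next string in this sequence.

φ(6366366232363666366) expands symbol-by-symbol to 23 366 23 23 366 23 23 6 366 6 366 23 366 23 23 23 366 23 23; joining the 19 pieces gives the next term.

233662323366232363666366233662323233662323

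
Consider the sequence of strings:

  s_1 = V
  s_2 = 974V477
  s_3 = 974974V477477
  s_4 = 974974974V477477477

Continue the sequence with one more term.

s(k+1) = 974·s(k)·477, so each term gains 974 as a prefix and 477 as a suffix.
One more step from 974974974V477477477 gives the answer.

974974974974V477477477477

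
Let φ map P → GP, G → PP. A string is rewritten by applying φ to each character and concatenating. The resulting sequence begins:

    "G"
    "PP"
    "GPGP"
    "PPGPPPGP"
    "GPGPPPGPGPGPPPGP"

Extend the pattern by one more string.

PPGPPPGPGPGPPPGPPPGPPPGPGPGPPPGP

Applying the rule to each of the 16 symbols of GPGPPPGPGPGPPPGP gives the pieces PP GP PP GP GP GP PP GP PP GP PP GP GP GP PP GP, which concatenate to the answer.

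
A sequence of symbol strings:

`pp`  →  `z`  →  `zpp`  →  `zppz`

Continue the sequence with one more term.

This is a Fibonacci-style word recurrence s(k) = s(k−1)·s(k−2): e.g. z·pp = zpp.
So term 5 is zppz·zpp.

zppzzpp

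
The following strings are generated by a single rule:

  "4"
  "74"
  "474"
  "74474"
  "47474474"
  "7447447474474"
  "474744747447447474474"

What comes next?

From term 3 onward, concatenate the second-to-last term with the last: 4·74 = 474, 74·474 = 74474, …
The next term joins 7447447474474 and 474744747447447474474.

7447447474474474744747447447474474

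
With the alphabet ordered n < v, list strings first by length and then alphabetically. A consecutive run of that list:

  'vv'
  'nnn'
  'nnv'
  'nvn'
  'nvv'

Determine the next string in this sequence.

The successor of nvv increments the rightmost position that isn't already v and resets every position after it to n.

vnn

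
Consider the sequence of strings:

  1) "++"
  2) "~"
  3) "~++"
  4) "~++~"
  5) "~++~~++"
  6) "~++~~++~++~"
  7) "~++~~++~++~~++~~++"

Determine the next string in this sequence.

Each term (from the third on) is the previous term followed by the one before it: term 3 = ~·++ = ~++.
So term 8 is ~++~~++~++~~++~~++·~++~~++~++~.

~++~~++~++~~++~~++~++~~++~++~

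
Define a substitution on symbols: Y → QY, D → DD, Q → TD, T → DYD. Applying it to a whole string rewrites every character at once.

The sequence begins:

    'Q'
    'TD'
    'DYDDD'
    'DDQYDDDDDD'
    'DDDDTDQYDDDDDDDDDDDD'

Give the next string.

DDDDDDDDDYDDDTDQYDDDDDDDDDDDDDDDDDDDDDDDD

Applying the rule to each of the 20 symbols of DDDDTDQYDDDDDDDDDDDD gives the pieces DD DD DD DD DYD DD TD QY DD DD DD DD DD DD DD DD DD DD DD DD, which concatenate to the answer.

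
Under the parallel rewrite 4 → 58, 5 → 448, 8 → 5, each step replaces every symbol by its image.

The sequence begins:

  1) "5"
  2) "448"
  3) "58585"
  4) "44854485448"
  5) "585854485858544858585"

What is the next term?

Replace each of the 21 characters of 585854485858544858585 in place — 448 5 448 5 448 58 58 5 448 5 448 5 448 58 58 5 448 5 448 5 448 — and concatenate.

4485448544858585448544854485858544854485448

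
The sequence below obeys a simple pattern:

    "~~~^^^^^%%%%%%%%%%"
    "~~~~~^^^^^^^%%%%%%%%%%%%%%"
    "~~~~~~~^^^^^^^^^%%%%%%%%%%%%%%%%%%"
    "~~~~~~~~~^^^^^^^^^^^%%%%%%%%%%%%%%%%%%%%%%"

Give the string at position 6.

~~~~~~~~~~~~~^^^^^^^^^^^^^^^%%%%%%%%%%%%%%%%%%%%%%%%%%%%%%

The n-th term is 2n-1 ~'s then 2n+1 ^'s then 4n+2 %'s, where the shown terms are n = 2, 3, 4, 5.
Setting n = 7 gives 13, 15, 30 characters in each block.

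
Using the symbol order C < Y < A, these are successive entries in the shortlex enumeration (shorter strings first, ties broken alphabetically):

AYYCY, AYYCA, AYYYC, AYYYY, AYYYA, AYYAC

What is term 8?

AYYAA

Continuing the enumeration 2 steps past AYYAC: AYYAC → AYYAY → (answer).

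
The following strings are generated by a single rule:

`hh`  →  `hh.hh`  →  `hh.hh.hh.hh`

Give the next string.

s(k+1) = s(k)·.·s(k) — each term doubles the last with '.' between the halves.
Doubling hh.hh.hh.hh with '.' between the halves:

hh.hh.hh.hh.hh.hh.hh.hh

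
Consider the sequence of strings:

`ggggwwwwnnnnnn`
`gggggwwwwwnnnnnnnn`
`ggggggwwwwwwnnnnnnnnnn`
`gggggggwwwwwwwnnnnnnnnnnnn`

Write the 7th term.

ggggggggggwwwwwwwwwwnnnnnnnnnnnnnnnnnn

Each string has the form g^{n+2} w^{n+2} n^{2n+2}, where the shown terms are n = 2, 3, 4, 5.
For term 7, n = 8, so the run lengths are 10, 10, 18.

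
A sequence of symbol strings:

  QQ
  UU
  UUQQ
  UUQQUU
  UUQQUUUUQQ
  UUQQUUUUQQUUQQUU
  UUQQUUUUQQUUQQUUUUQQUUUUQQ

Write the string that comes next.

From term 3 onward, concatenate the last term with the second-to-last: UU·QQ = UUQQ, UUQQ·UU = UUQQUU, …
So term 8 is UUQQUUUUQQUUQQUUUUQQUUUUQQ·UUQQUUUUQQUUQQUU.

UUQQUUUUQQUUQQUUUUQQUUUUQQUUQQUUUUQQUUQQUU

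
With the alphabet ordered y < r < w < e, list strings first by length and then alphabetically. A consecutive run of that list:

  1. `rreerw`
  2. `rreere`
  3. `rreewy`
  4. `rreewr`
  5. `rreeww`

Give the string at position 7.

rreeey

Advancing 2 positions from rreeww through rreeww → rreewe reaches term 7.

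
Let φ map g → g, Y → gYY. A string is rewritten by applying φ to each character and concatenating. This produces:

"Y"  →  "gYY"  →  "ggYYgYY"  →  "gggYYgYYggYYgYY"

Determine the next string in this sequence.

Replace each of the 15 characters of gggYYgYYggYYgYY in place — g g g gYY gYY g gYY gYY g g gYY gYY g gYY gYY — and concatenate.

ggggYYgYYggYYgYYgggYYgYYggYYgYY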